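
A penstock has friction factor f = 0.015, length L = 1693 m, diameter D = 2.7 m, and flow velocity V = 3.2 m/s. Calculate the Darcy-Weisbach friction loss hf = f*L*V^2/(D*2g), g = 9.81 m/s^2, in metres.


hf = 0.015 * 1693 * 3.2^2 / (2.7 * 2 * 9.81) = 4.9089 m


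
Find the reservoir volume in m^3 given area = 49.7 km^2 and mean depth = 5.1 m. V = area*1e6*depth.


V = 49.7 * 1e6 * 5.1 = 2.5347e+08 m^3


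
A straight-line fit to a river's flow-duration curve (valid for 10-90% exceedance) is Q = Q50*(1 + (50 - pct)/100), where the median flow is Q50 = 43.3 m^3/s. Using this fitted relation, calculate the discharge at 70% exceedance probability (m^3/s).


Q = 43.3 * (1 + (50 - 70)/100) = 34.6400 m^3/s


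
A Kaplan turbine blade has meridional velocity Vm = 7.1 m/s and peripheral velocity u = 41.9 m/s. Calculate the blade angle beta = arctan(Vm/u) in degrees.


beta = arctan(7.1 / 41.9) = 9.6175 degrees


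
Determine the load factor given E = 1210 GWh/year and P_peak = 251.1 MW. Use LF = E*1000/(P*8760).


LF = 1210 * 1000 / (251.1 * 8760) = 0.5501


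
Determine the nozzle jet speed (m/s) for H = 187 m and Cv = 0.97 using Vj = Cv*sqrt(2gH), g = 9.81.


Vj = 0.97 * sqrt(2*9.81*187) = 58.7546 m/s


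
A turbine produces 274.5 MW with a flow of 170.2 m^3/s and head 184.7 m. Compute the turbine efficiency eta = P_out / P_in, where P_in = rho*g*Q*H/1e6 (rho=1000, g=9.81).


P_in = 1000 * 9.81 * 170.2 * 184.7 / 1e6 = 308.3866 MW
eta = 274.5 / 308.3866 = 0.8901


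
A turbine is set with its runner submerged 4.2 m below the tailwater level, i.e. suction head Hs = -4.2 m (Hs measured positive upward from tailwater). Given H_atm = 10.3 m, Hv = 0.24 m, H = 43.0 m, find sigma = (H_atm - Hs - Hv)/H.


sigma = (10.3 - (-4.2) - 0.24) / 43.0 = 0.3316


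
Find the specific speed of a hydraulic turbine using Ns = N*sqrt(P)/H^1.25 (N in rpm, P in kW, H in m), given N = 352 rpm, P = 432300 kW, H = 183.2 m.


Ns = 352 * 432300^0.5 / 183.2^1.25 = 343.3827


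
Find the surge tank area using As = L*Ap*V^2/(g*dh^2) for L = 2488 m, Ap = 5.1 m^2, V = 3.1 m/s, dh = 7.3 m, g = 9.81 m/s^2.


As = 2488 * 5.1 * 3.1^2 / (9.81 * 7.3^2) = 233.2541 m^2


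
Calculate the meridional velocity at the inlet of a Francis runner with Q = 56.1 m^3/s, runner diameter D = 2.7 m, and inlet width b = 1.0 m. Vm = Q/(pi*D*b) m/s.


Vm = 56.1 / (pi * 2.7 * 1.0) = 6.6138 m/s


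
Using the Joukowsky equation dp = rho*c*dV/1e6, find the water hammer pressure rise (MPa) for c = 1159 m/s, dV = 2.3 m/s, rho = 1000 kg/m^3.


dp = 1000 * 1159 * 2.3 / 1e6 = 2.6657 MPa


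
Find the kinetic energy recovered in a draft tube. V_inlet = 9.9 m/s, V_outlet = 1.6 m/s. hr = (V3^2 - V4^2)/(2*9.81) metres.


hr = (9.9^2 - 1.6^2) / (2*9.81) = 4.8649 m


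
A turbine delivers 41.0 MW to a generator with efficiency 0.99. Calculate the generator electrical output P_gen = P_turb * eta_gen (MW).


P_gen = 41.0 * 0.99 = 40.5900 MW


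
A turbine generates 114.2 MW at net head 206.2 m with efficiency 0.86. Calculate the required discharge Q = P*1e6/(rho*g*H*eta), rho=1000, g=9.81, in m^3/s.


Q = 114.2 * 1e6 / (1000 * 9.81 * 206.2 * 0.86) = 65.6463 m^3/s


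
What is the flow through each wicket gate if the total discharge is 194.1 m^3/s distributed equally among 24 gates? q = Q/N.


q = 194.1 / 24 = 8.0875 m^3/s


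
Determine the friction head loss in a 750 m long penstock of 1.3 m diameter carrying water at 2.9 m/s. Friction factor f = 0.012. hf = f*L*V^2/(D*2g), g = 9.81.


hf = 0.012 * 750 * 2.9^2 / (1.3 * 2 * 9.81) = 2.9675 m


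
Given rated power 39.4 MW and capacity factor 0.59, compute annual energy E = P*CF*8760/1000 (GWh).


E = 39.4 * 0.59 * 8760 / 1000 = 203.6350 GWh


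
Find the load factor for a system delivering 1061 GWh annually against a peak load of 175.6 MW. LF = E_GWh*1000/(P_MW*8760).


LF = 1061 * 1000 / (175.6 * 8760) = 0.6897


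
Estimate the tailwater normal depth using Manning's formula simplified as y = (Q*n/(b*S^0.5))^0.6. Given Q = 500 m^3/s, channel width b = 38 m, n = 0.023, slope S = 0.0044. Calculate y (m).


y = (500 * 0.023 / (38 * 0.0044^0.5))^0.6 = 2.4861 m


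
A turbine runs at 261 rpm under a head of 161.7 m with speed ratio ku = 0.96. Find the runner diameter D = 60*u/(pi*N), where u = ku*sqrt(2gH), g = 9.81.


u = 0.96 * sqrt(2*9.81*161.7) = 54.0724 m/s
D = 60 * 54.0724 / (pi * 261) = 3.9567 m


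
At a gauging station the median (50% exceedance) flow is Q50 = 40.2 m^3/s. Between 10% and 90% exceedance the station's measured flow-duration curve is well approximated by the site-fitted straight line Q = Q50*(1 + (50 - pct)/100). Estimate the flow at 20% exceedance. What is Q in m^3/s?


Q = 40.2 * (1 + (50 - 20)/100) = 52.2600 m^3/s


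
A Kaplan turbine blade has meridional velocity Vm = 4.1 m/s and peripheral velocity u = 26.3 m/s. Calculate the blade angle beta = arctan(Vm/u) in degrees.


beta = arctan(4.1 / 26.3) = 8.8607 degrees


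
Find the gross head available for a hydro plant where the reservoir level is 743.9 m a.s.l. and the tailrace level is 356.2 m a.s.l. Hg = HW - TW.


Hg = 743.9 - 356.2 = 387.7000 m


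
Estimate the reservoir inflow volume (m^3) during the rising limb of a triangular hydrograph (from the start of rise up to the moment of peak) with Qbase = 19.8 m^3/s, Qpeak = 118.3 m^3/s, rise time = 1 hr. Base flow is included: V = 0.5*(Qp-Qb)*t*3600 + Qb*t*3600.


V = 0.5*(118.3 - 19.8)*1*3600 + 19.8*1*3600 = 248580.0000 m^3


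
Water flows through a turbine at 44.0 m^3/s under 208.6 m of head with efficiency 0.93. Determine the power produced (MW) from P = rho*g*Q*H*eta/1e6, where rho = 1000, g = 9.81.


P = 1000 * 9.81 * 44.0 * 208.6 * 0.93 / 1e6 = 83.7373 MW


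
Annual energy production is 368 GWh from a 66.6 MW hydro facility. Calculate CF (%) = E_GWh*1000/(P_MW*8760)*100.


CF = 368 * 1000 / (66.6 * 8760) * 100 = 63.0768 %


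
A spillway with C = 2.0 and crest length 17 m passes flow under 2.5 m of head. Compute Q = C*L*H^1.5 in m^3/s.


Q = 2.0 * 17 * 2.5^1.5 = 134.3968 m^3/s


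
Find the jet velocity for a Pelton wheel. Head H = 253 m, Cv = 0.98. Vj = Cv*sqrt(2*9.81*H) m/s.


Vj = 0.98 * sqrt(2*9.81*253) = 69.0456 m/s


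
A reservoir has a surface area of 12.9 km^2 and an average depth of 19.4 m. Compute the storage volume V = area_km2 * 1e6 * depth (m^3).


V = 12.9 * 1e6 * 19.4 = 2.5026e+08 m^3


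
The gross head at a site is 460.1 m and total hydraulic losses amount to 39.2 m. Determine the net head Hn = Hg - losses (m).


Hn = 460.1 - 39.2 = 420.9000 m


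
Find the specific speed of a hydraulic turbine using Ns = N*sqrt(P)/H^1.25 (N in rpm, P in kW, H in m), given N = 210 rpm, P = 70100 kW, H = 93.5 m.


Ns = 210 * 70100^0.5 / 93.5^1.25 = 191.2334


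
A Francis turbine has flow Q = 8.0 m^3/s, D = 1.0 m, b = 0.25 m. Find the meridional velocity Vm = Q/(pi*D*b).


Vm = 8.0 / (pi * 1.0 * 0.25) = 10.1859 m/s


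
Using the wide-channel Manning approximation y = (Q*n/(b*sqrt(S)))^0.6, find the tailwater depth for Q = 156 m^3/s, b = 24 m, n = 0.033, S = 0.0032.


y = (156 * 0.033 / (24 * 0.0032^0.5))^0.6 = 2.2249 m


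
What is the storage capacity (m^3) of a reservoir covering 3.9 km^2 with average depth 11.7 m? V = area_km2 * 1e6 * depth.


V = 3.9 * 1e6 * 11.7 = 4.5630e+07 m^3


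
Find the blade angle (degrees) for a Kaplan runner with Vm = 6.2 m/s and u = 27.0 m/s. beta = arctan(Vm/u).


beta = arctan(6.2 / 27.0) = 12.9326 degrees


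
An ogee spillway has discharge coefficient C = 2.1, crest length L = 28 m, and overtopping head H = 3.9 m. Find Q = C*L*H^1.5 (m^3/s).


Q = 2.1 * 28 * 3.9^1.5 = 452.8707 m^3/s


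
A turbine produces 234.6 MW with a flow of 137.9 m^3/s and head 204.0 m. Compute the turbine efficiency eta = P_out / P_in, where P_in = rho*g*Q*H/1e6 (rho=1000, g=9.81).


P_in = 1000 * 9.81 * 137.9 * 204.0 / 1e6 = 275.9710 MW
eta = 234.6 / 275.9710 = 0.8501


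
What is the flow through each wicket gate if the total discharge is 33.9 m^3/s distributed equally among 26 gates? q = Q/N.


q = 33.9 / 26 = 1.3038 m^3/s


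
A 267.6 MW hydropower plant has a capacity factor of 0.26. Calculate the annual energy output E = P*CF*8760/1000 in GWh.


E = 267.6 * 0.26 * 8760 / 1000 = 609.4858 GWh


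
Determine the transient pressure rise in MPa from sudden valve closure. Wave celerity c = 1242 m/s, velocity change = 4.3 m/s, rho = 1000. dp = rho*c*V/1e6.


dp = 1000 * 1242 * 4.3 / 1e6 = 5.3406 MPa


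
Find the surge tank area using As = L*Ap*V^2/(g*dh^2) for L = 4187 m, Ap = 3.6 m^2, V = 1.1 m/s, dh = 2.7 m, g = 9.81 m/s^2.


As = 4187 * 3.6 * 1.1^2 / (9.81 * 2.7^2) = 255.0318 m^2


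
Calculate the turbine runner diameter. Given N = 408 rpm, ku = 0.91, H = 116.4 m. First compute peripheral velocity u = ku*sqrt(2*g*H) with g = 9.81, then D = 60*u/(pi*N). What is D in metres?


u = 0.91 * sqrt(2*9.81*116.4) = 43.4878 m/s
D = 60 * 43.4878 / (pi * 408) = 2.0357 m


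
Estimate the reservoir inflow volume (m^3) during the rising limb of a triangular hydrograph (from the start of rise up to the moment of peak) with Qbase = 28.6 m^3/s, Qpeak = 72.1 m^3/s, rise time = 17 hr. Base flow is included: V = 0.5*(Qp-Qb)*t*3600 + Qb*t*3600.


V = 0.5*(72.1 - 28.6)*17*3600 + 28.6*17*3600 = 3.0814e+06 m^3


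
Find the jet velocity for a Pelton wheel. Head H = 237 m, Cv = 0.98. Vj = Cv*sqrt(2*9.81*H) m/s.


Vj = 0.98 * sqrt(2*9.81*237) = 66.8267 m/s


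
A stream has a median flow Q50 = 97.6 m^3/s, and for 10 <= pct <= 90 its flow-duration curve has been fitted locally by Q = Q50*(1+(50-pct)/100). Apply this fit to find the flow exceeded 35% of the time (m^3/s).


Q = 97.6 * (1 + (50 - 35)/100) = 112.2400 m^3/s


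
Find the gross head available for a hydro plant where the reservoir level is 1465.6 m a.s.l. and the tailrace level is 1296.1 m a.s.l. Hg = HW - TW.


Hg = 1465.6 - 1296.1 = 169.5000 m


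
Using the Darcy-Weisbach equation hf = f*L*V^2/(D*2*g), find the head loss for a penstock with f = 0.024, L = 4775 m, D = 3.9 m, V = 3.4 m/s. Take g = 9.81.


hf = 0.024 * 4775 * 3.4^2 / (3.9 * 2 * 9.81) = 17.3133 m


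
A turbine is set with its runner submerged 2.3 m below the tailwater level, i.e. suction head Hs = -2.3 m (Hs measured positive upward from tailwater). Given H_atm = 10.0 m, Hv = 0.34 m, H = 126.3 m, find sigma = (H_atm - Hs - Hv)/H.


sigma = (10.0 - (-2.3) - 0.34) / 126.3 = 0.0947


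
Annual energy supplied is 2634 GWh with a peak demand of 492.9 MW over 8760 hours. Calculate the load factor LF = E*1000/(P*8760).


LF = 2634 * 1000 / (492.9 * 8760) = 0.6100


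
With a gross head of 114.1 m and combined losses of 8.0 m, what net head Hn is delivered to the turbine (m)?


Hn = 114.1 - 8.0 = 106.1000 m


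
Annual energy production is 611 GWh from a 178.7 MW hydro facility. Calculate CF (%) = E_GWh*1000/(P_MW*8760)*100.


CF = 611 * 1000 / (178.7 * 8760) * 100 = 39.0313 %


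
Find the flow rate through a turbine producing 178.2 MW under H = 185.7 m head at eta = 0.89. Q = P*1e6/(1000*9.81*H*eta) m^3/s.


Q = 178.2 * 1e6 / (1000 * 9.81 * 185.7 * 0.89) = 109.9099 m^3/s


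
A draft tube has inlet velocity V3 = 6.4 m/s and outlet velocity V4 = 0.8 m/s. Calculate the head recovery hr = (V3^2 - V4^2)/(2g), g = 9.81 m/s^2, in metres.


hr = (6.4^2 - 0.8^2) / (2*9.81) = 2.0550 m


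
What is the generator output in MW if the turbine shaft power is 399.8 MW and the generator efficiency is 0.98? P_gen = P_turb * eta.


P_gen = 399.8 * 0.98 = 391.8040 MW


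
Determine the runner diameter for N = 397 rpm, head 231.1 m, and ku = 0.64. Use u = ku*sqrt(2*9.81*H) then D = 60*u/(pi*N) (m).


u = 0.64 * sqrt(2*9.81*231.1) = 43.0953 m/s
D = 60 * 43.0953 / (pi * 397) = 2.0732 m


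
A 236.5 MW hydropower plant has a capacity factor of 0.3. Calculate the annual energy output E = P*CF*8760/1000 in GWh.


E = 236.5 * 0.3 * 8760 / 1000 = 621.5220 GWh


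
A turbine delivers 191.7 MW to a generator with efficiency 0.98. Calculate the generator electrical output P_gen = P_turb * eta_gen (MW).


P_gen = 191.7 * 0.98 = 187.8660 MW


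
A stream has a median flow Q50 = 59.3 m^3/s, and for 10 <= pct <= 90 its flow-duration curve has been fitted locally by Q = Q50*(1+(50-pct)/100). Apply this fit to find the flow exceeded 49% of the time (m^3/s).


Q = 59.3 * (1 + (50 - 49)/100) = 59.8930 m^3/s


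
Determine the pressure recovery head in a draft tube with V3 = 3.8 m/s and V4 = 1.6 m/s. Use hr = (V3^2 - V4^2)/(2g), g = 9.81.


hr = (3.8^2 - 1.6^2) / (2*9.81) = 0.6055 m


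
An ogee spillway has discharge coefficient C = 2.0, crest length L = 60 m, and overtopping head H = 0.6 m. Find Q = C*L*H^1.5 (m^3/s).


Q = 2.0 * 60 * 0.6^1.5 = 55.7710 m^3/s


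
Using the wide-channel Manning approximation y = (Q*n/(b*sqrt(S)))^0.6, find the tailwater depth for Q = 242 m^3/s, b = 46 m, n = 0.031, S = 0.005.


y = (242 * 0.031 / (46 * 0.005^0.5))^0.6 = 1.6511 m


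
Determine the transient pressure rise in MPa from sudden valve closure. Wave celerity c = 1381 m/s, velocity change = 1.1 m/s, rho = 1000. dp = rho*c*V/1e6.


dp = 1000 * 1381 * 1.1 / 1e6 = 1.5191 MPa


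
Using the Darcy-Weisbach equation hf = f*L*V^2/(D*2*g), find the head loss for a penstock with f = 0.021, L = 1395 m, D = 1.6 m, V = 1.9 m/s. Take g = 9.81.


hf = 0.021 * 1395 * 1.9^2 / (1.6 * 2 * 9.81) = 3.3689 m


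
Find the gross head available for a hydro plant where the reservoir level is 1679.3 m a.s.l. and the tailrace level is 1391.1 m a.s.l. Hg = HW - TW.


Hg = 1679.3 - 1391.1 = 288.2000 m


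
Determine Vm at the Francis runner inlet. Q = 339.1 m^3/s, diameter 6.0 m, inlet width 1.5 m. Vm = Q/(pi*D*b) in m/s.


Vm = 339.1 / (pi * 6.0 * 1.5) = 11.9932 m/s


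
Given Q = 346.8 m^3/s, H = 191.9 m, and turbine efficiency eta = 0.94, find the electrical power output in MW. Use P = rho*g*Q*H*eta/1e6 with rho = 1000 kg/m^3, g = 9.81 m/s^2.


P = 1000 * 9.81 * 346.8 * 191.9 * 0.94 / 1e6 = 613.6927 MW


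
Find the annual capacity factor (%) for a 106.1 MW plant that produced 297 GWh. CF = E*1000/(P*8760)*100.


CF = 297 * 1000 / (106.1 * 8760) * 100 = 31.9549 %


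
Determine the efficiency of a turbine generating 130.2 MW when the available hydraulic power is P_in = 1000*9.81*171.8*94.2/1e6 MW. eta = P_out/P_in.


P_in = 1000 * 9.81 * 171.8 * 94.2 / 1e6 = 158.7607 MW
eta = 130.2 / 158.7607 = 0.8201


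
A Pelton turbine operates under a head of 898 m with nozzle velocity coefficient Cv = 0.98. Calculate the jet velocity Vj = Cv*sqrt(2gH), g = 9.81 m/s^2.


Vj = 0.98 * sqrt(2*9.81*898) = 130.0810 m/s


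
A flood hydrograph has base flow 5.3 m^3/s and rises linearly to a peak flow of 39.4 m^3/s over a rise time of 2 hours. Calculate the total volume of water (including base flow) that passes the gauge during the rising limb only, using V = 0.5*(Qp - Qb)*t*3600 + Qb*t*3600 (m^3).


V = 0.5*(39.4 - 5.3)*2*3600 + 5.3*2*3600 = 160920.0000 m^3


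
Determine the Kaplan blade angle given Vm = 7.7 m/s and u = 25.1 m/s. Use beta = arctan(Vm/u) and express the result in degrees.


beta = arctan(7.7 / 25.1) = 17.0546 degrees


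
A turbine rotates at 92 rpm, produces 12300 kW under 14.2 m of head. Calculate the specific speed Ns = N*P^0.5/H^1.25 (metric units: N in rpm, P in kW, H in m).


Ns = 92 * 12300^0.5 / 14.2^1.25 = 370.1519


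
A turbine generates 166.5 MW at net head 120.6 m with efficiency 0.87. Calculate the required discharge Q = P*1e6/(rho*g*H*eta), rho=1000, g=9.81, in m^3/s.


Q = 166.5 * 1e6 / (1000 * 9.81 * 120.6 * 0.87) = 161.7628 m^3/s


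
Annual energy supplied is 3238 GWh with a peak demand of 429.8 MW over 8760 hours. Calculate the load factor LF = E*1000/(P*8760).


LF = 3238 * 1000 / (429.8 * 8760) = 0.8600


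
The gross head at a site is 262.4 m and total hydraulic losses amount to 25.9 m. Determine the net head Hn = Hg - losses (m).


Hn = 262.4 - 25.9 = 236.5000 m


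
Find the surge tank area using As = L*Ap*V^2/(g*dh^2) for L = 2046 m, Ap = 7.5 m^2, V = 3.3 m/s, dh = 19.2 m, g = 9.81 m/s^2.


As = 2046 * 7.5 * 3.3^2 / (9.81 * 19.2^2) = 46.2087 m^2


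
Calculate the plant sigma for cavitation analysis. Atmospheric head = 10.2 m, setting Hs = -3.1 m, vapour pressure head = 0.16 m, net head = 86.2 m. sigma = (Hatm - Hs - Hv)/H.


sigma = (10.2 - (-3.1) - 0.16) / 86.2 = 0.1524


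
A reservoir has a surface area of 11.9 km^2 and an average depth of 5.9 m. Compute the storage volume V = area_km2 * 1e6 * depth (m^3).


V = 11.9 * 1e6 * 5.9 = 7.0210e+07 m^3


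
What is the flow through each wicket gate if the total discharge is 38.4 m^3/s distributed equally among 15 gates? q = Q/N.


q = 38.4 / 15 = 2.5600 m^3/s


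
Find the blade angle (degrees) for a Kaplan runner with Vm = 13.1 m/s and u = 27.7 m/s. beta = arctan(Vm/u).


beta = arctan(13.1 / 27.7) = 25.3106 degrees


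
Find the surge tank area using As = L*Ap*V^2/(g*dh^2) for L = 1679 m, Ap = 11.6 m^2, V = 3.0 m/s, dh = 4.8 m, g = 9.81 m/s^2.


As = 1679 * 11.6 * 3.0^2 / (9.81 * 4.8^2) = 775.5320 m^2


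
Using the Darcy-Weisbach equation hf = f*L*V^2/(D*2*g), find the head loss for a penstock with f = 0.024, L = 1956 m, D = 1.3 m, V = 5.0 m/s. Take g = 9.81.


hf = 0.024 * 1956 * 5.0^2 / (1.3 * 2 * 9.81) = 46.0127 m


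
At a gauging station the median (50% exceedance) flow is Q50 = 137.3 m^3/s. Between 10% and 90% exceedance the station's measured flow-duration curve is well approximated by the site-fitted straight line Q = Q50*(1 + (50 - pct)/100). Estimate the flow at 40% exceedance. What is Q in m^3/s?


Q = 137.3 * (1 + (50 - 40)/100) = 151.0300 m^3/s


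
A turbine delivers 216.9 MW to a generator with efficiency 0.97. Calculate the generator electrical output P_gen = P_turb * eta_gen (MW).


P_gen = 216.9 * 0.97 = 210.3930 MW


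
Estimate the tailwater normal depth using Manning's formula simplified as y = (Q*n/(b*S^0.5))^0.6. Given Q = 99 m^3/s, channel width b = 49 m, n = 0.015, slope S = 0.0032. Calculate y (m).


y = (99 * 0.015 / (49 * 0.0032^0.5))^0.6 = 0.6877 m


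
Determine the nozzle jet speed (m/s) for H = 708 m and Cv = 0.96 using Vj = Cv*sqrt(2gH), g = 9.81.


Vj = 0.96 * sqrt(2*9.81*708) = 113.1455 m/s


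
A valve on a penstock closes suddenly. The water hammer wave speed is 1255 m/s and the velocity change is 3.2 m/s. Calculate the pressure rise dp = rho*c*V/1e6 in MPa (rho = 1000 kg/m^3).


dp = 1000 * 1255 * 3.2 / 1e6 = 4.0160 MPa


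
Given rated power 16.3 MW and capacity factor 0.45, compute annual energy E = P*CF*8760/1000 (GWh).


E = 16.3 * 0.45 * 8760 / 1000 = 64.2546 GWh


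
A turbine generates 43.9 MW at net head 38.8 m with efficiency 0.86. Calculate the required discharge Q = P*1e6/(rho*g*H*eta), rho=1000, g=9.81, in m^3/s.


Q = 43.9 * 1e6 / (1000 * 9.81 * 38.8 * 0.86) = 134.1113 m^3/s


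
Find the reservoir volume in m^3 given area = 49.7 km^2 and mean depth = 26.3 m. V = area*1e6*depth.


V = 49.7 * 1e6 * 26.3 = 1.3071e+09 m^3


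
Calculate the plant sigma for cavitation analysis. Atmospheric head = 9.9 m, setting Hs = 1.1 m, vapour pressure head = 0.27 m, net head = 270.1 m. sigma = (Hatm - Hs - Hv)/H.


sigma = (9.9 - 1.1 - 0.27) / 270.1 = 0.0316


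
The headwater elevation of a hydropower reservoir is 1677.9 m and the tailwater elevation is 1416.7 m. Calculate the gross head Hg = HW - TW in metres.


Hg = 1677.9 - 1416.7 = 261.2000 m


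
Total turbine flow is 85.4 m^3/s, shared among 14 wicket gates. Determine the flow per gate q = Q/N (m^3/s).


q = 85.4 / 14 = 6.1000 m^3/s


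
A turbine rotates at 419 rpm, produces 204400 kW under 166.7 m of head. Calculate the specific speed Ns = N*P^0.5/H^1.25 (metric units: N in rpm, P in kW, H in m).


Ns = 419 * 204400^0.5 / 166.7^1.25 = 316.2532


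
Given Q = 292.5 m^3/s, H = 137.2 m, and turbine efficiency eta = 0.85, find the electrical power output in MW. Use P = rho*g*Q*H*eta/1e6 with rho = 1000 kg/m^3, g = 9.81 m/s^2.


P = 1000 * 9.81 * 292.5 * 137.2 * 0.85 / 1e6 = 334.6323 MW


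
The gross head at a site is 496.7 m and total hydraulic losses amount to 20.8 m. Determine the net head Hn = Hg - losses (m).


Hn = 496.7 - 20.8 = 475.9000 m


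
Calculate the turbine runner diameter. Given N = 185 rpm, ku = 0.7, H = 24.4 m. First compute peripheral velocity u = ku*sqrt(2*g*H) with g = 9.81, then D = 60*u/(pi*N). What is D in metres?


u = 0.7 * sqrt(2*9.81*24.4) = 15.3159 m/s
D = 60 * 15.3159 / (pi * 185) = 1.5811 m


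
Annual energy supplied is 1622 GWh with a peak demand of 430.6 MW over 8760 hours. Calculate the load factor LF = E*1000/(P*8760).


LF = 1622 * 1000 / (430.6 * 8760) = 0.4300


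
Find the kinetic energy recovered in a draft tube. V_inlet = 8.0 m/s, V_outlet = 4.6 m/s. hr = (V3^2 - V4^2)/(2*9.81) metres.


hr = (8.0^2 - 4.6^2) / (2*9.81) = 2.1835 m


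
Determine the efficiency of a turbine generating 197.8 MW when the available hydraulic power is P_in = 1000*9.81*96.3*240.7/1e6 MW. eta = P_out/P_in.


P_in = 1000 * 9.81 * 96.3 * 240.7 / 1e6 = 227.3900 MW
eta = 197.8 / 227.3900 = 0.8699


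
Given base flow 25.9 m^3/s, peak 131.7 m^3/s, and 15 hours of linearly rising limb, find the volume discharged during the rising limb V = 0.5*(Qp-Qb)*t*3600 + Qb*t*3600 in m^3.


V = 0.5*(131.7 - 25.9)*15*3600 + 25.9*15*3600 = 4.2552e+06 m^3


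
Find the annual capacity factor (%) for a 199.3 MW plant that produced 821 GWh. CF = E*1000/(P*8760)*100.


CF = 821 * 1000 / (199.3 * 8760) * 100 = 47.0253 %


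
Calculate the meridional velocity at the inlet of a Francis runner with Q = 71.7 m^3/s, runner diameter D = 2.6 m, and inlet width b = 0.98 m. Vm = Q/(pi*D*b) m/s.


Vm = 71.7 / (pi * 2.6 * 0.98) = 8.9572 m/s


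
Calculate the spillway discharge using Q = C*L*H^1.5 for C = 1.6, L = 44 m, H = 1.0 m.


Q = 1.6 * 44 * 1.0^1.5 = 70.4000 m^3/s


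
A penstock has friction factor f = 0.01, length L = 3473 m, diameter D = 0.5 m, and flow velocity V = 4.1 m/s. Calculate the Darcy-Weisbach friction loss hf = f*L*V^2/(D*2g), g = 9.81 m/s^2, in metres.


hf = 0.01 * 3473 * 4.1^2 / (0.5 * 2 * 9.81) = 59.5119 m


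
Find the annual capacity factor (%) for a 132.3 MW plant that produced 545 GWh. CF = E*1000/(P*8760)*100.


CF = 545 * 1000 / (132.3 * 8760) * 100 = 47.0254 %


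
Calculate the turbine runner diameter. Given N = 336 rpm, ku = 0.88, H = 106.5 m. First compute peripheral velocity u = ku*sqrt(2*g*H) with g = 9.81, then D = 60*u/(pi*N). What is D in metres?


u = 0.88 * sqrt(2*9.81*106.5) = 40.2260 m/s
D = 60 * 40.2260 / (pi * 336) = 2.2865 m


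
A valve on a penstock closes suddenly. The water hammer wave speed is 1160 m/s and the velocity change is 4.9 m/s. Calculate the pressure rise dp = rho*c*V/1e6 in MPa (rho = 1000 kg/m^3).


dp = 1000 * 1160 * 4.9 / 1e6 = 5.6840 MPa


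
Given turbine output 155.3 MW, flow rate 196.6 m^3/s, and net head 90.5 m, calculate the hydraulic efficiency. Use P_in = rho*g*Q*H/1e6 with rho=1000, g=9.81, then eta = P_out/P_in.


P_in = 1000 * 9.81 * 196.6 * 90.5 / 1e6 = 174.5425 MW
eta = 155.3 / 174.5425 = 0.8898


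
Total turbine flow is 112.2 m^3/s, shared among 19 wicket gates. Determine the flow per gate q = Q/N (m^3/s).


q = 112.2 / 19 = 5.9053 m^3/s


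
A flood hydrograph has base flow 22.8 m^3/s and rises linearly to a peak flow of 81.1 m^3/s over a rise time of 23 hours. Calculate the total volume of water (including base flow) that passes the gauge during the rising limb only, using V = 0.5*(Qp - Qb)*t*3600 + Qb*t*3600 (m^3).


V = 0.5*(81.1 - 22.8)*23*3600 + 22.8*23*3600 = 4.3015e+06 m^3


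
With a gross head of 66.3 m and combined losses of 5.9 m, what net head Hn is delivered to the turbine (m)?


Hn = 66.3 - 5.9 = 60.4000 m


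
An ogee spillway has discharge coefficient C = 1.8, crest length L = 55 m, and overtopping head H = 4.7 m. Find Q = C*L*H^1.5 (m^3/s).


Q = 1.8 * 55 * 4.7^1.5 = 1008.7464 m^3/s


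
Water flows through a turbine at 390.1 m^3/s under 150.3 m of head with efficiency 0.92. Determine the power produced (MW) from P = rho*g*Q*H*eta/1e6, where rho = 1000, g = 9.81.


P = 1000 * 9.81 * 390.1 * 150.3 * 0.92 / 1e6 = 529.1658 MW


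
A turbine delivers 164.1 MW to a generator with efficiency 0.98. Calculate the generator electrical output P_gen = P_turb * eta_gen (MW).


P_gen = 164.1 * 0.98 = 160.8180 MW


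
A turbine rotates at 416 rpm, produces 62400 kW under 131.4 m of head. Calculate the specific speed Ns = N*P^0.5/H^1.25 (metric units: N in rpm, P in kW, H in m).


Ns = 416 * 62400^0.5 / 131.4^1.25 = 233.5831


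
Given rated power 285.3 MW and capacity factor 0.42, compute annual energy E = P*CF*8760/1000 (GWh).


E = 285.3 * 0.42 * 8760 / 1000 = 1049.6758 GWh


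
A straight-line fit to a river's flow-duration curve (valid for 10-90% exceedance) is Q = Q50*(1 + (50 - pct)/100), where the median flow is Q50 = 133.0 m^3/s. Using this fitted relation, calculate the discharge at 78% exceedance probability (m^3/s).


Q = 133.0 * (1 + (50 - 78)/100) = 95.7600 m^3/s


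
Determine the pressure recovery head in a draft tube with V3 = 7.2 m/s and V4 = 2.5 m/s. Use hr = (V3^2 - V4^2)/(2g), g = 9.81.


hr = (7.2^2 - 2.5^2) / (2*9.81) = 2.3236 m


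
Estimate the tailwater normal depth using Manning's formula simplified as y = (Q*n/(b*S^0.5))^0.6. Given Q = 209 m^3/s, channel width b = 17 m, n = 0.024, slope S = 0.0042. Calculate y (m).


y = (209 * 0.024 / (17 * 0.0042^0.5))^0.6 = 2.4830 m


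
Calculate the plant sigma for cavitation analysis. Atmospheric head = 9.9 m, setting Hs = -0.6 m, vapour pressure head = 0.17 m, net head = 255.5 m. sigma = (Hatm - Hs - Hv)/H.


sigma = (9.9 - (-0.6) - 0.17) / 255.5 = 0.0404


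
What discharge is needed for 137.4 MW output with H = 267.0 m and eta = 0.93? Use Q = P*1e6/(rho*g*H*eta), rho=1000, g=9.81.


Q = 137.4 * 1e6 / (1000 * 9.81 * 267.0 * 0.93) = 56.4058 m^3/s


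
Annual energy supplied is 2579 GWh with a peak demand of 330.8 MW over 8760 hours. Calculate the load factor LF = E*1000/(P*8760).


LF = 2579 * 1000 / (330.8 * 8760) = 0.8900


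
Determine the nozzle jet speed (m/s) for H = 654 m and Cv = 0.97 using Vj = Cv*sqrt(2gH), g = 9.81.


Vj = 0.97 * sqrt(2*9.81*654) = 109.8778 m/s


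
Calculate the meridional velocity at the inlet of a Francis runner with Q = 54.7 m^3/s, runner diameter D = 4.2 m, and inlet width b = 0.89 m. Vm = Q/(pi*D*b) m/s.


Vm = 54.7 / (pi * 4.2 * 0.89) = 4.6580 m/s


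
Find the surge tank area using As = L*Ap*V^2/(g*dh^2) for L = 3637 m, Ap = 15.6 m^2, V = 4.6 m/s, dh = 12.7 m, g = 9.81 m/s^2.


As = 3637 * 15.6 * 4.6^2 / (9.81 * 12.7^2) = 758.7647 m^2


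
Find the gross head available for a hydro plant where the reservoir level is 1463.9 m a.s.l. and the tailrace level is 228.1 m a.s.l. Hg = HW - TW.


Hg = 1463.9 - 228.1 = 1235.8000 m


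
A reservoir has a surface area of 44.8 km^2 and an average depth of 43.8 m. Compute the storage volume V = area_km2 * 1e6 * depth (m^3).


V = 44.8 * 1e6 * 43.8 = 1.9622e+09 m^3


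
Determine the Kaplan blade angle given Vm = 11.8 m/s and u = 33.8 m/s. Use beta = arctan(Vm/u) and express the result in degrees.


beta = arctan(11.8 / 33.8) = 19.2447 degrees


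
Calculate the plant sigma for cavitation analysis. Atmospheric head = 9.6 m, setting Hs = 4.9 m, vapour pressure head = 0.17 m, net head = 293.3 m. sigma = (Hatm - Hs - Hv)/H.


sigma = (9.6 - 4.9 - 0.17) / 293.3 = 0.0154


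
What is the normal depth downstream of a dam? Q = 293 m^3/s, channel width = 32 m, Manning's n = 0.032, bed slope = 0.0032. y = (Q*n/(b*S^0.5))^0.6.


y = (293 * 0.032 / (32 * 0.0032^0.5))^0.6 = 2.6827 m


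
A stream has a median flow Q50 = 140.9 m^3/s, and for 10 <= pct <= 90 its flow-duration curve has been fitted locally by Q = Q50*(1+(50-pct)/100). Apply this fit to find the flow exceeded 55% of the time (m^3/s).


Q = 140.9 * (1 + (50 - 55)/100) = 133.8550 m^3/s


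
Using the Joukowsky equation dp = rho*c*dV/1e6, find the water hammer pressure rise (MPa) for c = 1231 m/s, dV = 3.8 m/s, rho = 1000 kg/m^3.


dp = 1000 * 1231 * 3.8 / 1e6 = 4.6778 MPa


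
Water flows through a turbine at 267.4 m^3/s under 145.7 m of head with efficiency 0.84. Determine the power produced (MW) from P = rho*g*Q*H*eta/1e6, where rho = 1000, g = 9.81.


P = 1000 * 9.81 * 267.4 * 145.7 * 0.84 / 1e6 = 321.0475 MW


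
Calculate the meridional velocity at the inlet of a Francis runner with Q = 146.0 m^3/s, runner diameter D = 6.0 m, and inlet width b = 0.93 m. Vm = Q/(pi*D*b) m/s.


Vm = 146.0 / (pi * 6.0 * 0.93) = 8.3285 m/s


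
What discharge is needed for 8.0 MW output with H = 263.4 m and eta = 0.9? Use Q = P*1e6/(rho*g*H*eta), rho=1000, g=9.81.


Q = 8.0 * 1e6 / (1000 * 9.81 * 263.4 * 0.9) = 3.4400 m^3/s


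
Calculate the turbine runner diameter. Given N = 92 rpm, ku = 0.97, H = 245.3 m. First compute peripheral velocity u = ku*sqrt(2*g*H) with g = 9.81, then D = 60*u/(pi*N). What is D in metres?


u = 0.97 * sqrt(2*9.81*245.3) = 67.2930 m/s
D = 60 * 67.2930 / (pi * 92) = 13.9696 m


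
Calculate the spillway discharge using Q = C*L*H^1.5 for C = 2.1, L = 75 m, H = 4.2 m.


Q = 2.1 * 75 * 4.2^1.5 = 1355.6716 m^3/s


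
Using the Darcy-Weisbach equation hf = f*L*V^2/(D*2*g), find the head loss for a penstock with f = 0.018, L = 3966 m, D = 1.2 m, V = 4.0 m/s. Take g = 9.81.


hf = 0.018 * 3966 * 4.0^2 / (1.2 * 2 * 9.81) = 48.5138 m


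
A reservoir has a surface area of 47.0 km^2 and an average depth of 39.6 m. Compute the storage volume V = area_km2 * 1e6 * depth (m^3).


V = 47.0 * 1e6 * 39.6 = 1.8612e+09 m^3


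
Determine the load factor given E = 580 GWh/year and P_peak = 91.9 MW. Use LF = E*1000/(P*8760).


LF = 580 * 1000 / (91.9 * 8760) = 0.7205


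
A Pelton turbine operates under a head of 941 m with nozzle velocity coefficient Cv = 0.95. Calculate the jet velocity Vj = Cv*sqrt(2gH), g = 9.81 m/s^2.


Vj = 0.95 * sqrt(2*9.81*941) = 129.0827 m/s


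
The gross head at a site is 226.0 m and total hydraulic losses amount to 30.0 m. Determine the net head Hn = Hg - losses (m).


Hn = 226.0 - 30.0 = 196.0000 m


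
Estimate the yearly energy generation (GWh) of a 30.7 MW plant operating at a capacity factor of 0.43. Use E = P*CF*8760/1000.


E = 30.7 * 0.43 * 8760 / 1000 = 115.6408 GWh


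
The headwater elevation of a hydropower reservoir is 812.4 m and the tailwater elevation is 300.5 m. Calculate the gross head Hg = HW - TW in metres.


Hg = 812.4 - 300.5 = 511.9000 m


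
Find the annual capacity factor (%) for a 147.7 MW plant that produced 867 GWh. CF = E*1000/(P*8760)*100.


CF = 867 * 1000 / (147.7 * 8760) * 100 = 67.0092 %


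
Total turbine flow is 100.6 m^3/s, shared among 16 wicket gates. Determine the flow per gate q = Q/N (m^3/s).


q = 100.6 / 16 = 6.2875 m^3/s


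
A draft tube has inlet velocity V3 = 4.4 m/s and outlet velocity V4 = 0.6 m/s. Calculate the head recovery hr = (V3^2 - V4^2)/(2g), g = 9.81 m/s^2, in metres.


hr = (4.4^2 - 0.6^2) / (2*9.81) = 0.9684 m


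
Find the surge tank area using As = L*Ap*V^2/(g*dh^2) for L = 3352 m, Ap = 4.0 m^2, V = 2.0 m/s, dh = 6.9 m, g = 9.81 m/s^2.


As = 3352 * 4.0 * 2.0^2 / (9.81 * 6.9^2) = 114.8304 m^2


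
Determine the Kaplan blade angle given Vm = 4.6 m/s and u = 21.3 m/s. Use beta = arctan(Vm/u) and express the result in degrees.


beta = arctan(4.6 / 21.3) = 12.1866 degrees


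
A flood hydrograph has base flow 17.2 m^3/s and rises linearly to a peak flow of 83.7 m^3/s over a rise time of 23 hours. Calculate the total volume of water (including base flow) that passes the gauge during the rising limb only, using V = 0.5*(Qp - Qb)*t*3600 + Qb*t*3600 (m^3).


V = 0.5*(83.7 - 17.2)*23*3600 + 17.2*23*3600 = 4.1773e+06 m^3


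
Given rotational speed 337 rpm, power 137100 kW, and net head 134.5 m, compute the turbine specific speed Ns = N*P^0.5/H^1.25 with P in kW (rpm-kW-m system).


Ns = 337 * 137100^0.5 / 134.5^1.25 = 272.4243


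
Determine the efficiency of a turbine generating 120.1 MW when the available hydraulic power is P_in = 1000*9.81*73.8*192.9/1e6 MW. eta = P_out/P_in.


P_in = 1000 * 9.81 * 73.8 * 192.9 / 1e6 = 139.6554 MW
eta = 120.1 / 139.6554 = 0.8600


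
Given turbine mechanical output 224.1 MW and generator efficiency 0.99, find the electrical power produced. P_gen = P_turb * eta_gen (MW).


P_gen = 224.1 * 0.99 = 221.8590 MW


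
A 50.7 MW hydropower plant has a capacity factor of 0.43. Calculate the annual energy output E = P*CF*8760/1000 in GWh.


E = 50.7 * 0.43 * 8760 / 1000 = 190.9768 GWh


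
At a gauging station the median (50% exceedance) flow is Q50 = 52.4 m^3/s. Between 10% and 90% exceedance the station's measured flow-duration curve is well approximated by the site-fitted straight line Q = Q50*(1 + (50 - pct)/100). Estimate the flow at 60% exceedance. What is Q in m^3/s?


Q = 52.4 * (1 + (50 - 60)/100) = 47.1600 m^3/s


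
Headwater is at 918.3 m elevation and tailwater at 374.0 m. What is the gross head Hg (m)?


Hg = 918.3 - 374.0 = 544.3000 m


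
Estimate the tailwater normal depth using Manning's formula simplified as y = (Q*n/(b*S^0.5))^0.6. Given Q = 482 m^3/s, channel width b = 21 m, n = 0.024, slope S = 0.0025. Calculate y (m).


y = (482 * 0.024 / (21 * 0.0025^0.5))^0.6 = 4.2193 m


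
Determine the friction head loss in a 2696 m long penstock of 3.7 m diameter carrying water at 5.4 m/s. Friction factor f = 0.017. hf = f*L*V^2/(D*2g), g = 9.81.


hf = 0.017 * 2696 * 5.4^2 / (3.7 * 2 * 9.81) = 18.4101 m


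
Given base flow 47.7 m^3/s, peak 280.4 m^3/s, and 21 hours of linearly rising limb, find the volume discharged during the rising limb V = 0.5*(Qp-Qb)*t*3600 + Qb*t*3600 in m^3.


V = 0.5*(280.4 - 47.7)*21*3600 + 47.7*21*3600 = 1.2402e+07 m^3


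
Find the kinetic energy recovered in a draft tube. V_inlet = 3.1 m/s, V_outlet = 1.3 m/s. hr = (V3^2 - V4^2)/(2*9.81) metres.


hr = (3.1^2 - 1.3^2) / (2*9.81) = 0.4037 m


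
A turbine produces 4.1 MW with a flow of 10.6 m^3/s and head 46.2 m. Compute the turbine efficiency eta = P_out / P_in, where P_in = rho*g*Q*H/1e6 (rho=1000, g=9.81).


P_in = 1000 * 9.81 * 10.6 * 46.2 / 1e6 = 4.8042 MW
eta = 4.1 / 4.8042 = 0.8534


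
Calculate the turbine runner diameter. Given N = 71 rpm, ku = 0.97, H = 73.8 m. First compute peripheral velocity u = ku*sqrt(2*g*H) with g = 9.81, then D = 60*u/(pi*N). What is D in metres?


u = 0.97 * sqrt(2*9.81*73.8) = 36.9105 m/s
D = 60 * 36.9105 / (pi * 71) = 9.9287 m


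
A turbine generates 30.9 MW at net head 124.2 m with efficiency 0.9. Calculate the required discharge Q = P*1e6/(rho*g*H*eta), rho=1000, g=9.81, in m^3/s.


Q = 30.9 * 1e6 / (1000 * 9.81 * 124.2 * 0.9) = 28.1790 m^3/s


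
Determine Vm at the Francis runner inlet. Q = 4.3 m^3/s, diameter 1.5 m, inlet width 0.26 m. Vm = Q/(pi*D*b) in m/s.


Vm = 4.3 / (pi * 1.5 * 0.26) = 3.5096 m/s


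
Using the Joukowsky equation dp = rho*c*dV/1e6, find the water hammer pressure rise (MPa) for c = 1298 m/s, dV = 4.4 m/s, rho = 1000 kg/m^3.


dp = 1000 * 1298 * 4.4 / 1e6 = 5.7112 MPa


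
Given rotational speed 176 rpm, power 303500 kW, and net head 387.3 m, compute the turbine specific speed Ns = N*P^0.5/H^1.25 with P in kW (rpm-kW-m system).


Ns = 176 * 303500^0.5 / 387.3^1.25 = 56.4329


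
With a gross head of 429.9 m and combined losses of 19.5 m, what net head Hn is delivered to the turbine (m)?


Hn = 429.9 - 19.5 = 410.4000 m


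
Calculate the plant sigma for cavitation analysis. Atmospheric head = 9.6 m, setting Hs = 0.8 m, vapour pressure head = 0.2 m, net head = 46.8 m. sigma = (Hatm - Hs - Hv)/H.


sigma = (9.6 - 0.8 - 0.2) / 46.8 = 0.1838


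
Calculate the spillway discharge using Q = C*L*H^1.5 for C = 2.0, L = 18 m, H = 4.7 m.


Q = 2.0 * 18 * 4.7^1.5 = 366.8169 m^3/s


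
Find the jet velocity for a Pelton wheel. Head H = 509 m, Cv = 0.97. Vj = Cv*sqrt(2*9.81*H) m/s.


Vj = 0.97 * sqrt(2*9.81*509) = 96.9349 m/s


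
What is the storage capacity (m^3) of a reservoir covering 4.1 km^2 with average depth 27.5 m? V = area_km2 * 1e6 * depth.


V = 4.1 * 1e6 * 27.5 = 1.1275e+08 m^3


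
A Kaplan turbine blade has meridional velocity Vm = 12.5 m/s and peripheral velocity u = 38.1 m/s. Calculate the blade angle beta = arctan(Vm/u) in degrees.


beta = arctan(12.5 / 38.1) = 18.1638 degrees


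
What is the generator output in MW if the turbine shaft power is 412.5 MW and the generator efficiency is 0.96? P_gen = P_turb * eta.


P_gen = 412.5 * 0.96 = 396.0000 MW


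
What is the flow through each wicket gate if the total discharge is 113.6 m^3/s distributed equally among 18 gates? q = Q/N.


q = 113.6 / 18 = 6.3111 m^3/s


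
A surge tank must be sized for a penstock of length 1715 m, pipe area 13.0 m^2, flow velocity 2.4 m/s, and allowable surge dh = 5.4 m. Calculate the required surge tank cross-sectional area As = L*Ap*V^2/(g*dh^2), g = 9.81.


As = 1715 * 13.0 * 2.4^2 / (9.81 * 5.4^2) = 448.9246 m^2


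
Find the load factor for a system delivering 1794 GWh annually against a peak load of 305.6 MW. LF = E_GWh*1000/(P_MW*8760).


LF = 1794 * 1000 / (305.6 * 8760) = 0.6701


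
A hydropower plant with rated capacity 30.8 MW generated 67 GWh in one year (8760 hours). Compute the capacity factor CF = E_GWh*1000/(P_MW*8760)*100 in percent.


CF = 67 * 1000 / (30.8 * 8760) * 100 = 24.8325 %


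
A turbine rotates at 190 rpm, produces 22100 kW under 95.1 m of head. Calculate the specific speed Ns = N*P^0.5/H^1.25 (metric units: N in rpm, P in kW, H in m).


Ns = 190 * 22100^0.5 / 95.1^1.25 = 95.1095


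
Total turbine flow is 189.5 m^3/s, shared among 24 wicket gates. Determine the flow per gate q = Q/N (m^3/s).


q = 189.5 / 24 = 7.8958 m^3/s


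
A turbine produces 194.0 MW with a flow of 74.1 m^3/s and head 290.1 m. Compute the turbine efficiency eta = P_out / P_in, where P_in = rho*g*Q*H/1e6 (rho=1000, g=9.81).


P_in = 1000 * 9.81 * 74.1 * 290.1 / 1e6 = 210.8798 MW
eta = 194.0 / 210.8798 = 0.9200


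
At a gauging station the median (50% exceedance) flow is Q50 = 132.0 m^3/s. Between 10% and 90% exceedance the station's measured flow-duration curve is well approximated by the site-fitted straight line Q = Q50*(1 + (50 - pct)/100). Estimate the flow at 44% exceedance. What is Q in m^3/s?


Q = 132.0 * (1 + (50 - 44)/100) = 139.9200 m^3/s


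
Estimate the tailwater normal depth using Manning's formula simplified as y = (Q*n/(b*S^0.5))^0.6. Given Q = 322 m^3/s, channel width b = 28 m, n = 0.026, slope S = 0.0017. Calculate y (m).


y = (322 * 0.026 / (28 * 0.0017^0.5))^0.6 = 3.2830 m


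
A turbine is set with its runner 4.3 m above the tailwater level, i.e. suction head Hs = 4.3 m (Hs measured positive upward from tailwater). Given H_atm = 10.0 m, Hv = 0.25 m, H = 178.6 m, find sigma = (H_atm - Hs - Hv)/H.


sigma = (10.0 - 4.3 - 0.25) / 178.6 = 0.0305


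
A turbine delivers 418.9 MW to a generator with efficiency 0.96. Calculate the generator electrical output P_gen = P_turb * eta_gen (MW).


P_gen = 418.9 * 0.96 = 402.1440 MW
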